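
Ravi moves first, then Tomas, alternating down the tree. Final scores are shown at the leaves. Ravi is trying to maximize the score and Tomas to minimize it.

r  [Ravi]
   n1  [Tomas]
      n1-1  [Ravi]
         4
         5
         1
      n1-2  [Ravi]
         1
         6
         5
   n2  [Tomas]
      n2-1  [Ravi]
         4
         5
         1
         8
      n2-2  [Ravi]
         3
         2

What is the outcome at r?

5

n1-1 (Ravi): max(4, 5, 1) = 5
n1-2 (Ravi): max(1, 6, 5) = 6
n1 (Tomas): min(5, 6) = 5
n2-1 (Ravi): max(4, 5, 1, 8) = 8
n2-2 (Ravi): max(3, 2) = 3
n2 (Tomas): min(8, 3) = 3
r (Ravi): max(5, 3) = 5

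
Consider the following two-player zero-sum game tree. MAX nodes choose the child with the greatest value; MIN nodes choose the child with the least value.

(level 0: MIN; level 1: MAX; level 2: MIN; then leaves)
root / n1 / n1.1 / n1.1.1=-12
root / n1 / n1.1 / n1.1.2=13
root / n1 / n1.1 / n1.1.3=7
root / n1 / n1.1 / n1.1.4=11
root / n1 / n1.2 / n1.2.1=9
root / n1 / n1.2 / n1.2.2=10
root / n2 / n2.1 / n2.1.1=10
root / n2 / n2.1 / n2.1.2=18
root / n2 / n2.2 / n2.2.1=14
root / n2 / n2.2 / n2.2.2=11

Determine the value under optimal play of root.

9

n1.1 (MIN): min(-12, 13, 7, 11) = -12
n1.2 (MIN): min(9, 10) = 9
n1 (MAX): max(-12, 9) = 9
n2.1 (MIN): min(10, 18) = 10
n2.2 (MIN): min(14, 11) = 11
n2 (MAX): max(10, 11) = 11
root (MIN): min(9, 11) = 9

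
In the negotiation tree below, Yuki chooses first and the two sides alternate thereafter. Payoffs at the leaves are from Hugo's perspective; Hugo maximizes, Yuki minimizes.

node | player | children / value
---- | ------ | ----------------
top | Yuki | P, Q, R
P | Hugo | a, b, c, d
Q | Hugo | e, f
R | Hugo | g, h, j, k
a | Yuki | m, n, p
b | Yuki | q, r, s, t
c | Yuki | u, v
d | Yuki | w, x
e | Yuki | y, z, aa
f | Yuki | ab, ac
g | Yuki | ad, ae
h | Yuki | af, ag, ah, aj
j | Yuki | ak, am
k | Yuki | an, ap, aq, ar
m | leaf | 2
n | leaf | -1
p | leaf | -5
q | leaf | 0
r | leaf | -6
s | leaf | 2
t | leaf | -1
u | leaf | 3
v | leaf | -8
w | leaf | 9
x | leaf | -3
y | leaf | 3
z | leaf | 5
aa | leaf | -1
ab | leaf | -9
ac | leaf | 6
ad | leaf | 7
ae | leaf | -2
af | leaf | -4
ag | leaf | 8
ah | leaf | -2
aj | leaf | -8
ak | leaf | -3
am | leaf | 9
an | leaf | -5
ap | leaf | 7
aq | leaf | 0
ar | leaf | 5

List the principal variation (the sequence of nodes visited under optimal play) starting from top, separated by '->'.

a (Yuki): min(2, -1, -5) = -5
b (Yuki): min(0, -6, 2, -1) = -6
c (Yuki): min(3, -8) = -8
d (Yuki): min(9, -3) = -3
P (Hugo): max(-5, -6, -8, -3) = -3
e (Yuki): min(3, 5, -1) = -1
f (Yuki): min(-9, 6) = -9
Q (Hugo): max(-1, -9) = -1
g (Yuki): min(7, -2) = -2
h (Yuki): min(-4, 8, -2, -8) = -8
j (Yuki): min(-3, 9) = -3
k (Yuki): min(-5, 7, 0, 5) = -5
R (Hugo): max(-2, -8, -3, -5) = -2
top (Yuki): min(-3, -1, -2) = -3
At top, Yuki picks P (lowest: -3).
At P, Hugo picks d (highest: -3).
At d, Yuki picks x (lowest: -3).
Terminal value -3.

top -> P -> d -> x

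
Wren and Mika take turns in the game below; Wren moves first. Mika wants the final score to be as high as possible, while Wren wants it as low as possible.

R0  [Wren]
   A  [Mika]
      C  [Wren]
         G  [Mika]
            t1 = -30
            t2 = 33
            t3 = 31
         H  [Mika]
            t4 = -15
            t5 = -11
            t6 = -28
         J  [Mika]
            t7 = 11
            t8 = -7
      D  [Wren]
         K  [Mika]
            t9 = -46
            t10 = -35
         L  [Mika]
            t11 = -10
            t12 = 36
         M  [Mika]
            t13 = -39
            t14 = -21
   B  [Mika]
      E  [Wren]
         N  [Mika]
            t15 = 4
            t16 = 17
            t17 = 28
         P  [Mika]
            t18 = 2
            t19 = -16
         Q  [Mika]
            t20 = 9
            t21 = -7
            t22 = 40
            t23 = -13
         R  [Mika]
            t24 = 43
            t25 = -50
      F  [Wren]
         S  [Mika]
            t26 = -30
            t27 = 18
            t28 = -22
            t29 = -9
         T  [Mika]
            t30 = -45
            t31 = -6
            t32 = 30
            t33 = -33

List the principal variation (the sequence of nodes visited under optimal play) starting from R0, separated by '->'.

R0 -> A -> C -> H -> t5

G (Mika): max(-30, 33, 31) = 33
H (Mika): max(-15, -11, -28) = -11
J (Mika): max(11, -7) = 11
C (Wren): min(33, -11, 11) = -11
K (Mika): max(-46, -35) = -35
L (Mika): max(-10, 36) = 36
M (Mika): max(-39, -21) = -21
D (Wren): min(-35, 36, -21) = -35
A (Mika): max(-11, -35) = -11
N (Mika): max(4, 17, 28) = 28
P (Mika): max(2, -16) = 2
Q (Mika): max(9, -7, 40, -13) = 40
R (Mika): max(43, -50) = 43
E (Wren): min(28, 2, 40, 43) = 2
S (Mika): max(-30, 18, -22, -9) = 18
T (Mika): max(-45, -6, 30, -33) = 30
F (Wren): min(18, 30) = 18
B (Mika): max(2, 18) = 18
R0 (Wren): min(-11, 18) = -11
At R0, Wren picks A (lowest: -11).
At A, Mika picks C (highest: -11).
At C, Wren picks H (lowest: -11).
At H, Mika picks t5 (highest: -11).
Terminal value -11.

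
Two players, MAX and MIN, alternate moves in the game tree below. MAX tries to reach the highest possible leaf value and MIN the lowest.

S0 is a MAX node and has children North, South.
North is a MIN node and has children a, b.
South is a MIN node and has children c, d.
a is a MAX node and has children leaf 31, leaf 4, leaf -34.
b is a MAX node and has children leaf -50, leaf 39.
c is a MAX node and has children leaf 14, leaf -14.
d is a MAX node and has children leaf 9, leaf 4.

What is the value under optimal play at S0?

31

a (MAX): max(31, 4, -34) = 31
b (MAX): max(-50, 39) = 39
North (MIN): min(31, 39) = 31
c (MAX): max(14, -14) = 14
d (MAX): max(9, 4) = 9
South (MIN): min(14, 9) = 9
S0 (MAX): max(31, 9) = 31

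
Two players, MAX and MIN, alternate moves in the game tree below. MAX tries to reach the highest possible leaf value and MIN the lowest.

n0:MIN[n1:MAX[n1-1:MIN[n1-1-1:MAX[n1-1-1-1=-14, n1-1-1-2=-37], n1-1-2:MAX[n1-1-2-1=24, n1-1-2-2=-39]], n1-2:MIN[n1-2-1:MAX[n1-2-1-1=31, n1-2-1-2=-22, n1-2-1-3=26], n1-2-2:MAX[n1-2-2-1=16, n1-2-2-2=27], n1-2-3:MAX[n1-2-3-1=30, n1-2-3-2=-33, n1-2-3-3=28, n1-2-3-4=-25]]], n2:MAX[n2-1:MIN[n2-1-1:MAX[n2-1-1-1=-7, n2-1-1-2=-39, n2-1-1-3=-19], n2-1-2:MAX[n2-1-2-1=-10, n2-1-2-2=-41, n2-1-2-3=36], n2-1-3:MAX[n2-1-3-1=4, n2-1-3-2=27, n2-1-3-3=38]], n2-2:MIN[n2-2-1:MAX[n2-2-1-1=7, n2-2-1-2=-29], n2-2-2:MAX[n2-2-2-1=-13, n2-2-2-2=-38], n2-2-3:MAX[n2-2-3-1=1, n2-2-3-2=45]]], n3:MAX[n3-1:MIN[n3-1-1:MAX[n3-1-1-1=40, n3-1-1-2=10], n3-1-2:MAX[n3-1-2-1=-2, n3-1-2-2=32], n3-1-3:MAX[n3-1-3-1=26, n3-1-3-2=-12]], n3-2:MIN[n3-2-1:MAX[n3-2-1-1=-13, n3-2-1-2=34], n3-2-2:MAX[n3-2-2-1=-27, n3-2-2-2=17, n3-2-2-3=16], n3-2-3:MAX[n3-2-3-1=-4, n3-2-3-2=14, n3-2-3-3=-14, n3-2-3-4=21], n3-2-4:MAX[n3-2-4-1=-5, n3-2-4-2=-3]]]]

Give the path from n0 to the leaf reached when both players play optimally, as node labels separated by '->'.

n0 -> n2 -> n2-1 -> n2-1-1 -> n2-1-1-1

n1-1-1 (MAX): max(-14, -37) = -14
n1-1-2 (MAX): max(24, -39) = 24
n1-1 (MIN): min(-14, 24) = -14
n1-2-1 (MAX): max(31, -22, 26) = 31
n1-2-2 (MAX): max(16, 27) = 27
n1-2-3 (MAX): max(30, -33, 28, -25) = 30
n1-2 (MIN): min(31, 27, 30) = 27
n1 (MAX): max(-14, 27) = 27
n2-1-1 (MAX): max(-7, -39, -19) = -7
n2-1-2 (MAX): max(-10, -41, 36) = 36
n2-1-3 (MAX): max(4, 27, 38) = 38
n2-1 (MIN): min(-7, 36, 38) = -7
n2-2-1 (MAX): max(7, -29) = 7
n2-2-2 (MAX): max(-13, -38) = -13
n2-2-3 (MAX): max(1, 45) = 45
n2-2 (MIN): min(7, -13, 45) = -13
n2 (MAX): max(-7, -13) = -7
n3-1-1 (MAX): max(40, 10) = 40
n3-1-2 (MAX): max(-2, 32) = 32
n3-1-3 (MAX): max(26, -12) = 26
n3-1 (MIN): min(40, 32, 26) = 26
n3-2-1 (MAX): max(-13, 34) = 34
n3-2-2 (MAX): max(-27, 17, 16) = 17
n3-2-3 (MAX): max(-4, 14, -14, 21) = 21
n3-2-4 (MAX): max(-5, -3) = -3
n3-2 (MIN): min(34, 17, 21, -3) = -3
n3 (MAX): max(26, -3) = 26
n0 (MIN): min(27, -7, 26) = -7
At n0, MIN picks n2 (lowest: -7).
At n2, MAX picks n2-1 (highest: -7).
At n2-1, MIN picks n2-1-1 (lowest: -7).
At n2-1-1, MAX picks n2-1-1-1 (highest: -7).
Terminal value -7.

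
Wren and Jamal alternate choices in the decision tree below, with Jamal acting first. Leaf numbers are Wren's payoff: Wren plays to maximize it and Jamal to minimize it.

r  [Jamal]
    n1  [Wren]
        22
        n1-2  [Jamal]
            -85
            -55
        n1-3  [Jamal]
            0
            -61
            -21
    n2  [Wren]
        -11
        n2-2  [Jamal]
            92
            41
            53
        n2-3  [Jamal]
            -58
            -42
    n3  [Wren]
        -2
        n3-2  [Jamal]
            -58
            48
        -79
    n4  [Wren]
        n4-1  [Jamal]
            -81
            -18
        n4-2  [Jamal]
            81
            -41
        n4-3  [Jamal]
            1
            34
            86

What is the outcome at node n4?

n4-1 (Jamal): min(-81, -18) = -81
n4-2 (Jamal): min(81, -41) = -41
n4-3 (Jamal): min(1, 34, 86) = 1
n4 (Wren): max(-81, -41, 1) = 1

1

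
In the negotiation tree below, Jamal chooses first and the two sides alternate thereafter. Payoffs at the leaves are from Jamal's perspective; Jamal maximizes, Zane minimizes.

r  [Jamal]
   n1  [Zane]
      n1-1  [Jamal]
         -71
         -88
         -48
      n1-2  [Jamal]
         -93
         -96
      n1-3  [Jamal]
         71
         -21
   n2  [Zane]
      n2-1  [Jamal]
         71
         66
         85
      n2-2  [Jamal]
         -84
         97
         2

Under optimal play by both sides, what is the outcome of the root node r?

85

n1-1 (Jamal): max(-71, -88, -48) = -48
n1-2 (Jamal): max(-93, -96) = -93
n1-3 (Jamal): max(71, -21) = 71
n1 (Zane): min(-48, -93, 71) = -93
n2-1 (Jamal): max(71, 66, 85) = 85
n2-2 (Jamal): max(-84, 97, 2) = 97
n2 (Zane): min(85, 97) = 85
r (Jamal): max(-93, 85) = 85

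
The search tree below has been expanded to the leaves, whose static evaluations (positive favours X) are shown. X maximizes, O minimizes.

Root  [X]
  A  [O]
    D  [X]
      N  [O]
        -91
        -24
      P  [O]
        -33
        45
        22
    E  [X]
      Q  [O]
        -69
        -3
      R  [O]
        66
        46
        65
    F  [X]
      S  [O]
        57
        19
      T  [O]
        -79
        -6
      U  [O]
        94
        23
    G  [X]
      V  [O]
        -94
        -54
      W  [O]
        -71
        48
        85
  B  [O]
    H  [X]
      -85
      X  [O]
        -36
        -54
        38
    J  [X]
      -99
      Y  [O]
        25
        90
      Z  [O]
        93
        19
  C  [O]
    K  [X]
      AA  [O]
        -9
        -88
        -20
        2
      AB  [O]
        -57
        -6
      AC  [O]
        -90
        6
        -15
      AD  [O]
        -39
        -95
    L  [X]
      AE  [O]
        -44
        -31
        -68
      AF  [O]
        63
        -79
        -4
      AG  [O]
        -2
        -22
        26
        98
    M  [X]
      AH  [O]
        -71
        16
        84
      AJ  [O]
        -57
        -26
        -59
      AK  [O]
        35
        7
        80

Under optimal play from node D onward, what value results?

N (O): min(-91, -24) = -91
P (O): min(-33, 45, 22) = -33
D (X): max(-91, -33) = -33

-33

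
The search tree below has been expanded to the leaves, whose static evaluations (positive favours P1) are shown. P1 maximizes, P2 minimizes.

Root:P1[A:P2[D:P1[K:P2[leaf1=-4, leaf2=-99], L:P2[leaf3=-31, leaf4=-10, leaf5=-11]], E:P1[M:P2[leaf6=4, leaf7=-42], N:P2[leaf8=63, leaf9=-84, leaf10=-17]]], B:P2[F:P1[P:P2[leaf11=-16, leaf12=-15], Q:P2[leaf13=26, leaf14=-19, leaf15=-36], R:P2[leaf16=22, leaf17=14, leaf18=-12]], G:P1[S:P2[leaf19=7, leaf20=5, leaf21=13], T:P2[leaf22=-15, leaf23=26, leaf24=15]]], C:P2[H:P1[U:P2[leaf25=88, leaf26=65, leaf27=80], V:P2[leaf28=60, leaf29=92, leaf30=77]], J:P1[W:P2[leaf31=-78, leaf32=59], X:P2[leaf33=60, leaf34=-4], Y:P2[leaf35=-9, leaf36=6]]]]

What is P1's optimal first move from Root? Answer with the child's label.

K (P2): min(-4, -99) = -99
L (P2): min(-31, -10, -11) = -31
D (P1): max(-99, -31) = -31
M (P2): min(4, -42) = -42
N (P2): min(63, -84, -17) = -84
E (P1): max(-42, -84) = -42
A (P2): min(-31, -42) = -42
P (P2): min(-16, -15) = -16
Q (P2): min(26, -19, -36) = -36
R (P2): min(22, 14, -12) = -12
F (P1): max(-16, -36, -12) = -12
S (P2): min(7, 5, 13) = 5
T (P2): min(-15, 26, 15) = -15
G (P1): max(5, -15) = 5
B (P2): min(-12, 5) = -12
U (P2): min(88, 65, 80) = 65
V (P2): min(60, 92, 77) = 60
H (P1): max(65, 60) = 65
W (P2): min(-78, 59) = -78
X (P2): min(60, -4) = -4
Y (P2): min(-9, 6) = -9
J (P1): max(-78, -4, -9) = -4
C (P2): min(65, -4) = -4
Root (P1): max(-42, -12, -4) = -4
P1 at Root wants the highest of {A=-42, B=-12, C=-4}, so chooses C.

C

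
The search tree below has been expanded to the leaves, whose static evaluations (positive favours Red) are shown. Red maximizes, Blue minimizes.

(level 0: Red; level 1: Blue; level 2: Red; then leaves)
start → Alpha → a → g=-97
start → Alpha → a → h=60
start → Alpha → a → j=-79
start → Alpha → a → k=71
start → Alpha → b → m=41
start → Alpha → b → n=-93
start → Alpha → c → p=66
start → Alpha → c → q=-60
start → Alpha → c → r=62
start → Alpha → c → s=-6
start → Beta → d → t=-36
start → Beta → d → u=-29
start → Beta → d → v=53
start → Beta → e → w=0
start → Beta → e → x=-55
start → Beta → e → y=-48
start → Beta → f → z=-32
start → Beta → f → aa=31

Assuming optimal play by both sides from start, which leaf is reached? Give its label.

m

a (Red): max(-97, 60, -79, 71) = 71
b (Red): max(41, -93) = 41
c (Red): max(66, -60, 62, -6) = 66
Alpha (Blue): min(71, 41, 66) = 41
d (Red): max(-36, -29, 53) = 53
e (Red): max(0, -55, -48) = 0
f (Red): max(-32, 31) = 31
Beta (Blue): min(53, 0, 31) = 0
start (Red): max(41, 0) = 41
At start, Red picks Alpha (highest: 41).
At Alpha, Blue picks b (lowest: 41).
At b, Red picks m (highest: 41).
Terminal value 41.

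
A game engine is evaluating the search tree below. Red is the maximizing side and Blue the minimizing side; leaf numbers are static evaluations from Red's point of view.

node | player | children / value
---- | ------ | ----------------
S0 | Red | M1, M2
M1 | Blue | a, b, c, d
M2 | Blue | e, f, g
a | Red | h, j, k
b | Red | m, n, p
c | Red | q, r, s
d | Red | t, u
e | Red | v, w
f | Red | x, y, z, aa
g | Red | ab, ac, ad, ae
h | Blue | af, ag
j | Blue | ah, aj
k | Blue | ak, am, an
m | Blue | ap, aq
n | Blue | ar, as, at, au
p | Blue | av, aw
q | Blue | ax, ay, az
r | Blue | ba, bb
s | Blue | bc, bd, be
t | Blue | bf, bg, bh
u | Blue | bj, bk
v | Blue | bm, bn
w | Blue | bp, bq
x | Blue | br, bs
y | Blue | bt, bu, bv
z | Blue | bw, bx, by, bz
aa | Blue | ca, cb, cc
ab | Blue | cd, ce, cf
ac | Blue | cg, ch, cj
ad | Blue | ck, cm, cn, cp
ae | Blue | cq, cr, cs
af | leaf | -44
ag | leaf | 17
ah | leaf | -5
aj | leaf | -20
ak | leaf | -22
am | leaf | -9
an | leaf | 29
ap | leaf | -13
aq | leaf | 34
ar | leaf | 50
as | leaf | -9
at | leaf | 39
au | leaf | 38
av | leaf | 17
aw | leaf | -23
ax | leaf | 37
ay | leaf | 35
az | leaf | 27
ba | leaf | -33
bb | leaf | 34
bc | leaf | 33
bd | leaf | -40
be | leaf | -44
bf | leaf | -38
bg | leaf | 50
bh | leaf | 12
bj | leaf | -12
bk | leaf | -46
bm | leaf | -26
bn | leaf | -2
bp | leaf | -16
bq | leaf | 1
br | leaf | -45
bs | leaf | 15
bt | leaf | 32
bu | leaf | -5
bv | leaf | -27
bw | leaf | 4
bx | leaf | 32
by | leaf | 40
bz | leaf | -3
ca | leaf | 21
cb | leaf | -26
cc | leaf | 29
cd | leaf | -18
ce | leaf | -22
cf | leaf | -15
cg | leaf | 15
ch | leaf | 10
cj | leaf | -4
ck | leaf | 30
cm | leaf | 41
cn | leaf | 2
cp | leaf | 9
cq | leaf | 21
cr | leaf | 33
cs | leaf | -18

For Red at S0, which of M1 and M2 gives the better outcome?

h (Blue): min(-44, 17) = -44
j (Blue): min(-5, -20) = -20
k (Blue): min(-22, -9, 29) = -22
a (Red): max(-44, -20, -22) = -20
m (Blue): min(-13, 34) = -13
n (Blue): min(50, -9, 39, 38) = -9
p (Blue): min(17, -23) = -23
b (Red): max(-13, -9, -23) = -9
q (Blue): min(37, 35, 27) = 27
r (Blue): min(-33, 34) = -33
s (Blue): min(33, -40, -44) = -44
c (Red): max(27, -33, -44) = 27
t (Blue): min(-38, 50, 12) = -38
u (Blue): min(-12, -46) = -46
d (Red): max(-38, -46) = -38
M1 (Blue): min(-20, -9, 27, -38) = -38
v (Blue): min(-26, -2) = -26
w (Blue): min(-16, 1) = -16
e (Red): max(-26, -16) = -16
x (Blue): min(-45, 15) = -45
y (Blue): min(32, -5, -27) = -27
z (Blue): min(4, 32, 40, -3) = -3
aa (Blue): min(21, -26, 29) = -26
f (Red): max(-45, -27, -3, -26) = -3
ab (Blue): min(-18, -22, -15) = -22
ac (Blue): min(15, 10, -4) = -4
ad (Blue): min(30, 41, 2, 9) = 2
ae (Blue): min(21, 33, -18) = -18
g (Red): max(-22, -4, 2, -18) = 2
M2 (Blue): min(-16, -3, 2) = -16
Red prefers the higher value; M1=-38, M2=-16. M2 is better since -16 > -38.

M2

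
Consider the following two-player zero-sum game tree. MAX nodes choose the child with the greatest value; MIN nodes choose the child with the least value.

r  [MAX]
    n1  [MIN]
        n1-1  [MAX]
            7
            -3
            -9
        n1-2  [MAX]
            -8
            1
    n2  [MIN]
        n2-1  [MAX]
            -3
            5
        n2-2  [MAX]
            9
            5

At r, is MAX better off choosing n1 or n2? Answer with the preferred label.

n2

n1-1 (MAX): max(7, -3, -9) = 7
n1-2 (MAX): max(-8, 1) = 1
n1 (MIN): min(7, 1) = 1
n2-1 (MAX): max(-3, 5) = 5
n2-2 (MAX): max(9, 5) = 9
n2 (MIN): min(5, 9) = 5
MAX prefers the higher value; n1=1, n2=5. n2 is better since 5 > 1.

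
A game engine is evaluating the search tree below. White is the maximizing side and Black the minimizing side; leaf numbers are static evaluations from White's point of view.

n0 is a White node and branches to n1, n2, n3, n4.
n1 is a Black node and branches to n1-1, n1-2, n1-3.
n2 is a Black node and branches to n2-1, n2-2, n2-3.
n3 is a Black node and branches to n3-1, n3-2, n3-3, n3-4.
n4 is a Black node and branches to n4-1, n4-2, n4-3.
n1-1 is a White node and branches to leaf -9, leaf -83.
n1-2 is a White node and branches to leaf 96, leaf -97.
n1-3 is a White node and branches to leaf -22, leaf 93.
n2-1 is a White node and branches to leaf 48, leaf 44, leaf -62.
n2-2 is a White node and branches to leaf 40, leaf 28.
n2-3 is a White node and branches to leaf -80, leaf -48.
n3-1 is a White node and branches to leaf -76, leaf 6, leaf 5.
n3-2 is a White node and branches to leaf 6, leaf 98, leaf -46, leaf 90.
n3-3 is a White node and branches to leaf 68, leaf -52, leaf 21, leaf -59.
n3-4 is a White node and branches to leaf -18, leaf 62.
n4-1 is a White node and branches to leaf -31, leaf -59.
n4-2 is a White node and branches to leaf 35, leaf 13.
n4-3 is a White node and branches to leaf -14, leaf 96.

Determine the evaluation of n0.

n1-1 (White): max(-9, -83) = -9
n1-2 (White): max(96, -97) = 96
n1-3 (White): max(-22, 93) = 93
n1 (Black): min(-9, 96, 93) = -9
n2-1 (White): max(48, 44, -62) = 48
n2-2 (White): max(40, 28) = 40
n2-3 (White): max(-80, -48) = -48
n2 (Black): min(48, 40, -48) = -48
n3-1 (White): max(-76, 6, 5) = 6
n3-2 (White): max(6, 98, -46, 90) = 98
n3-3 (White): max(68, -52, 21, -59) = 68
n3-4 (White): max(-18, 62) = 62
n3 (Black): min(6, 98, 68, 62) = 6
n4-1 (White): max(-31, -59) = -31
n4-2 (White): max(35, 13) = 35
n4-3 (White): max(-14, 96) = 96
n4 (Black): min(-31, 35, 96) = -31
n0 (White): max(-9, -48, 6, -31) = 6

6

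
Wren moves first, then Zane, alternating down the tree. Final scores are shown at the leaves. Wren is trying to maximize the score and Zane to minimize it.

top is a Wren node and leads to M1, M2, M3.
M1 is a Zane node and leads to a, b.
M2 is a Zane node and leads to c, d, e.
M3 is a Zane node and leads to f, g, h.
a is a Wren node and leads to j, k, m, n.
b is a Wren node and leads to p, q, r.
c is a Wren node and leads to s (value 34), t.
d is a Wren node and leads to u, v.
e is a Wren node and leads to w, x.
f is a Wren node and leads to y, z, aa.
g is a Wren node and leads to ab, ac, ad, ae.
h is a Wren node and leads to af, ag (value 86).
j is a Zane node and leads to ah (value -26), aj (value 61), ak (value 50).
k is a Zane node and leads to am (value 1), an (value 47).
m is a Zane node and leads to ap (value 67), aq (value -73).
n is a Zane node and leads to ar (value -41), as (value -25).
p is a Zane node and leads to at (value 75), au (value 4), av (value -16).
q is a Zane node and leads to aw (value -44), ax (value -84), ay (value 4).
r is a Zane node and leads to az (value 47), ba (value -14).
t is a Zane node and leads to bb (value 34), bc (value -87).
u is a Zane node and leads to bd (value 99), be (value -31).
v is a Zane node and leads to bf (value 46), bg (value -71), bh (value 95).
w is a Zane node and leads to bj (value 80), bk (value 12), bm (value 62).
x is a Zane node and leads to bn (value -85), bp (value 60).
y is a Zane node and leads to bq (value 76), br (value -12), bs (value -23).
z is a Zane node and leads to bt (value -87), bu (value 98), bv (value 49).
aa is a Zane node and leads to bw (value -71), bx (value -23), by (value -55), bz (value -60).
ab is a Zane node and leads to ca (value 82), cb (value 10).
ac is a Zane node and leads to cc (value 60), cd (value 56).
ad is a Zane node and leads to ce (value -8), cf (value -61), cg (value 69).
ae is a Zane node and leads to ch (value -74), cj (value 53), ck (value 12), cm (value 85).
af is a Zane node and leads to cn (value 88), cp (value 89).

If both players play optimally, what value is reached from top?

-14

j (Zane): min(-26, 61, 50) = -26
k (Zane): min(1, 47) = 1
m (Zane): min(67, -73) = -73
n (Zane): min(-41, -25) = -41
a (Wren): max(-26, 1, -73, -41) = 1
p (Zane): min(75, 4, -16) = -16
q (Zane): min(-44, -84, 4) = -84
r (Zane): min(47, -14) = -14
b (Wren): max(-16, -84, -14) = -14
M1 (Zane): min(1, -14) = -14
t (Zane): min(34, -87) = -87
c (Wren): max(34, -87) = 34
u (Zane): min(99, -31) = -31
v (Zane): min(46, -71, 95) = -71
d (Wren): max(-31, -71) = -31
w (Zane): min(80, 12, 62) = 12
x (Zane): min(-85, 60) = -85
e (Wren): max(12, -85) = 12
M2 (Zane): min(34, -31, 12) = -31
y (Zane): min(76, -12, -23) = -23
z (Zane): min(-87, 98, 49) = -87
aa (Zane): min(-71, -23, -55, -60) = -71
f (Wren): max(-23, -87, -71) = -23
ab (Zane): min(82, 10) = 10
ac (Zane): min(60, 56) = 56
ad (Zane): min(-8, -61, 69) = -61
ae (Zane): min(-74, 53, 12, 85) = -74
g (Wren): max(10, 56, -61, -74) = 56
af (Zane): min(88, 89) = 88
h (Wren): max(88, 86) = 88
M3 (Zane): min(-23, 56, 88) = -23
top (Wren): max(-14, -31, -23) = -14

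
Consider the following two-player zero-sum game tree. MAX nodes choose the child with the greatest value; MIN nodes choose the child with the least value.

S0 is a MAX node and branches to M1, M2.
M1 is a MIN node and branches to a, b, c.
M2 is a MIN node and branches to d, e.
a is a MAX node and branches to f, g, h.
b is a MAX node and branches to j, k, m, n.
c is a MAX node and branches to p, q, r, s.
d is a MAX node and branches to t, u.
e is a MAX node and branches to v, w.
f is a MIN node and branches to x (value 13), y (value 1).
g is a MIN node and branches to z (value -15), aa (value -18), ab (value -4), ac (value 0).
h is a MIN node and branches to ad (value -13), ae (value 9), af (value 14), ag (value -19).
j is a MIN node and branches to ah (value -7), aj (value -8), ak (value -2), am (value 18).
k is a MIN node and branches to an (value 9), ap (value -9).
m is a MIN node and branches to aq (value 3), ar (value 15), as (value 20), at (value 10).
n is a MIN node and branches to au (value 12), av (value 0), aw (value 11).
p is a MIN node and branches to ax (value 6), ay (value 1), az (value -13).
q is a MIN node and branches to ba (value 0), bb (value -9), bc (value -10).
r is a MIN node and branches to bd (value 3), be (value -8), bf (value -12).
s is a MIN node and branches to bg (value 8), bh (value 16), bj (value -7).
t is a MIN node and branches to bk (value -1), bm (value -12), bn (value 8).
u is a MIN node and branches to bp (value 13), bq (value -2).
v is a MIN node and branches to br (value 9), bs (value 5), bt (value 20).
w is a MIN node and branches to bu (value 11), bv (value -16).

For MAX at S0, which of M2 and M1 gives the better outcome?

M2

t (MIN): min(-1, -12, 8) = -12
u (MIN): min(13, -2) = -2
d (MAX): max(-12, -2) = -2
v (MIN): min(9, 5, 20) = 5
w (MIN): min(11, -16) = -16
e (MAX): max(5, -16) = 5
M2 (MIN): min(-2, 5) = -2
f (MIN): min(13, 1) = 1
g (MIN): min(-15, -18, -4, 0) = -18
h (MIN): min(-13, 9, 14, -19) = -19
a (MAX): max(1, -18, -19) = 1
j (MIN): min(-7, -8, -2, 18) = -8
k (MIN): min(9, -9) = -9
m (MIN): min(3, 15, 20, 10) = 3
n (MIN): min(12, 0, 11) = 0
b (MAX): max(-8, -9, 3, 0) = 3
p (MIN): min(6, 1, -13) = -13
q (MIN): min(0, -9, -10) = -10
r (MIN): min(3, -8, -12) = -12
s (MIN): min(8, 16, -7) = -7
c (MAX): max(-13, -10, -12, -7) = -7
M1 (MIN): min(1, 3, -7) = -7
MAX prefers the higher value; M2=-2, M1=-7. M2 is better since -2 > -7.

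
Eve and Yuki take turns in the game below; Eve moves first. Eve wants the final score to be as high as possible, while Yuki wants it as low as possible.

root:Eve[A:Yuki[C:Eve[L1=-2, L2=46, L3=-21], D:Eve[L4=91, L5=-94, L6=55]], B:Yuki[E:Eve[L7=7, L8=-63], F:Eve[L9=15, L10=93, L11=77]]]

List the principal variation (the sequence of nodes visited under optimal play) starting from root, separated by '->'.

C (Eve): max(-2, 46, -21) = 46
D (Eve): max(91, -94, 55) = 91
A (Yuki): min(46, 91) = 46
E (Eve): max(7, -63) = 7
F (Eve): max(15, 93, 77) = 93
B (Yuki): min(7, 93) = 7
root (Eve): max(46, 7) = 46
At root, Eve picks A (highest: 46).
At A, Yuki picks C (lowest: 46).
At C, Eve picks L2 (highest: 46).
Terminal value 46.

root -> A -> C -> L2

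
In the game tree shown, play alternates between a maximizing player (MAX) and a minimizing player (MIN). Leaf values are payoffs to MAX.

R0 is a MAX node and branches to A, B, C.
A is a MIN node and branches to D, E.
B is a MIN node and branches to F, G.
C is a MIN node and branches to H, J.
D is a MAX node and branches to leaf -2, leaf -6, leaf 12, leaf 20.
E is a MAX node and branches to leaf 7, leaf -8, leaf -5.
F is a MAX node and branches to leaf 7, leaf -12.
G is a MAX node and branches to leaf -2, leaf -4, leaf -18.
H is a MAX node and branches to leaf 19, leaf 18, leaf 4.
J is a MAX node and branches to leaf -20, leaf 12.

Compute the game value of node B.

F (MAX): max(7, -12) = 7
G (MAX): max(-2, -4, -18) = -2
B (MIN): min(7, -2) = -2

-2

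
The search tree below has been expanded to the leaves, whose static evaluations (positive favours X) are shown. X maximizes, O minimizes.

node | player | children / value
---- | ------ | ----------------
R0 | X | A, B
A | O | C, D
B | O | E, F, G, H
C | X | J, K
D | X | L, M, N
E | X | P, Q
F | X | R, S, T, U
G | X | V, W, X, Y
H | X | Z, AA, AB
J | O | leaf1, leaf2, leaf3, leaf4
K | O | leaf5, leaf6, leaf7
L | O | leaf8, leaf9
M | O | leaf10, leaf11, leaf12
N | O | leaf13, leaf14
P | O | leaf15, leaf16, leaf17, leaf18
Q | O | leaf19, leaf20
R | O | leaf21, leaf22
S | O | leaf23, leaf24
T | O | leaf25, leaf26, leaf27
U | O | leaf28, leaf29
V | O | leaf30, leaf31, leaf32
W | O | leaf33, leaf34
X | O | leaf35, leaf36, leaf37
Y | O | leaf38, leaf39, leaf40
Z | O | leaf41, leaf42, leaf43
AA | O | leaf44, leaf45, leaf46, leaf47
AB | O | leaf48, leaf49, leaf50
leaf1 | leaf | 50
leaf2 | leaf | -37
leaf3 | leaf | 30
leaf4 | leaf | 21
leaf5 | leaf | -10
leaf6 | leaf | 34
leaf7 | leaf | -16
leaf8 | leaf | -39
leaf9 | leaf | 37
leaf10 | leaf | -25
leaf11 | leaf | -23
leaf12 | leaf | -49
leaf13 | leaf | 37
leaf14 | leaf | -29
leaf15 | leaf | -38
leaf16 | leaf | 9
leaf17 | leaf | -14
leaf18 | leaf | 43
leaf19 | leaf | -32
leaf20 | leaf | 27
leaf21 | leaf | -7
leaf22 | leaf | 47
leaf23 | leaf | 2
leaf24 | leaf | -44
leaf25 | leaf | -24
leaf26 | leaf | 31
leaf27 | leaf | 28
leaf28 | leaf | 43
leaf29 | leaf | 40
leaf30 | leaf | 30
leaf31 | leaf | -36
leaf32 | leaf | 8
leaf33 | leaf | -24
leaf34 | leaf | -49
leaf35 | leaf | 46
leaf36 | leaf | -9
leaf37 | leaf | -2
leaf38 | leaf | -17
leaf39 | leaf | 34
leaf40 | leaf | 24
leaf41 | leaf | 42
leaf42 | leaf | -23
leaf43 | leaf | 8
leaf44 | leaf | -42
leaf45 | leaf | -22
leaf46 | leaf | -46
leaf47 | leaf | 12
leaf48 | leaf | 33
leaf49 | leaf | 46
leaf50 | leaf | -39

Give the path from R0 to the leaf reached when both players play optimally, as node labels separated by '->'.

J (O): min(50, -37, 30, 21) = -37
K (O): min(-10, 34, -16) = -16
C (X): max(-37, -16) = -16
L (O): min(-39, 37) = -39
M (O): min(-25, -23, -49) = -49
N (O): min(37, -29) = -29
D (X): max(-39, -49, -29) = -29
A (O): min(-16, -29) = -29
P (O): min(-38, 9, -14, 43) = -38
Q (O): min(-32, 27) = -32
E (X): max(-38, -32) = -32
R (O): min(-7, 47) = -7
S (O): min(2, -44) = -44
T (O): min(-24, 31, 28) = -24
U (O): min(43, 40) = 40
F (X): max(-7, -44, -24, 40) = 40
V (O): min(30, -36, 8) = -36
W (O): min(-24, -49) = -49
X (O): min(46, -9, -2) = -9
Y (O): min(-17, 34, 24) = -17
G (X): max(-36, -49, -9, -17) = -9
Z (O): min(42, -23, 8) = -23
AA (O): min(-42, -22, -46, 12) = -46
AB (O): min(33, 46, -39) = -39
H (X): max(-23, -46, -39) = -23
B (O): min(-32, 40, -9, -23) = -32
R0 (X): max(-29, -32) = -29
At R0, X picks A (highest: -29).
At A, O picks D (lowest: -29).
At D, X picks N (highest: -29).
At N, O picks leaf14 (lowest: -29).
Terminal value -29.

R0 -> A -> D -> N -> leaf14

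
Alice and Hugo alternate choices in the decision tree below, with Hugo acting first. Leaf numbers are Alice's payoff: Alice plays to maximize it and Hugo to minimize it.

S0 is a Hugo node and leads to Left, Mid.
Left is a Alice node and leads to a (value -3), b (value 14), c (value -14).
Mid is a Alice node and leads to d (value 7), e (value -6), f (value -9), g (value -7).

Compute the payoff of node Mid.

Mid (Alice): max(7, -6, -9, -7) = 7

7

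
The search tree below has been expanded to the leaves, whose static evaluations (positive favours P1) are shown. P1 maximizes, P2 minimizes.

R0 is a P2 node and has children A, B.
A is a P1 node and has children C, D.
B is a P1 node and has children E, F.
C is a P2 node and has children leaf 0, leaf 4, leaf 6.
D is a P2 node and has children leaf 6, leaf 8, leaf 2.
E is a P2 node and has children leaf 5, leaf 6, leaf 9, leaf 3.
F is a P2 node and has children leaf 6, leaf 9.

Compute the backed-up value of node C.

C (P2): min(0, 4, 6) = 0

0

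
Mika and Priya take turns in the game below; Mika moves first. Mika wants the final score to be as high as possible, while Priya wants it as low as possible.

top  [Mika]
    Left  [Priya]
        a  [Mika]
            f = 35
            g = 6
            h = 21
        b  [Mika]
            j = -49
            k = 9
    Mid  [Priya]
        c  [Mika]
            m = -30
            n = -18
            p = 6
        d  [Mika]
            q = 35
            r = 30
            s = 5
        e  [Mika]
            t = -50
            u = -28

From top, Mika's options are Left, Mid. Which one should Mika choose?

Left

a (Mika): max(35, 6, 21) = 35
b (Mika): max(-49, 9) = 9
Left (Priya): min(35, 9) = 9
c (Mika): max(-30, -18, 6) = 6
d (Mika): max(35, 30, 5) = 35
e (Mika): max(-50, -28) = -28
Mid (Priya): min(6, 35, -28) = -28
top (Mika): max(9, -28) = 9
Mika at top wants the highest of {Left=9, Mid=-28}, so chooses Left.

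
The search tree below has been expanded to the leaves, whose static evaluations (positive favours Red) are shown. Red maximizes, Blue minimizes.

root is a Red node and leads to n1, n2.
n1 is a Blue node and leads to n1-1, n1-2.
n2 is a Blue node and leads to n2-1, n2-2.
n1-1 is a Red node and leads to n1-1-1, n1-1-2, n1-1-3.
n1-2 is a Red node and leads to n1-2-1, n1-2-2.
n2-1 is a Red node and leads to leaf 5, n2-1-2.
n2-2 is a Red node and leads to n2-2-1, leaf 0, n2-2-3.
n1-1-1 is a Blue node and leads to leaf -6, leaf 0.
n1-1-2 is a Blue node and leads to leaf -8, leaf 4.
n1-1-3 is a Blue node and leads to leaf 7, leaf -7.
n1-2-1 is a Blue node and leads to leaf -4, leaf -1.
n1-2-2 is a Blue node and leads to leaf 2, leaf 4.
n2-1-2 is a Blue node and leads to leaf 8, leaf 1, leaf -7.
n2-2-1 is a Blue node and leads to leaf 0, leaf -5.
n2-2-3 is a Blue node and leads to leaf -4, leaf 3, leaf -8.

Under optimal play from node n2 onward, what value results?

n2-1-2 (Blue): min(8, 1, -7) = -7
n2-1 (Red): max(5, -7) = 5
n2-2-1 (Blue): min(0, -5) = -5
n2-2-3 (Blue): min(-4, 3, -8) = -8
n2-2 (Red): max(-5, 0, -8) = 0
n2 (Blue): min(5, 0) = 0

0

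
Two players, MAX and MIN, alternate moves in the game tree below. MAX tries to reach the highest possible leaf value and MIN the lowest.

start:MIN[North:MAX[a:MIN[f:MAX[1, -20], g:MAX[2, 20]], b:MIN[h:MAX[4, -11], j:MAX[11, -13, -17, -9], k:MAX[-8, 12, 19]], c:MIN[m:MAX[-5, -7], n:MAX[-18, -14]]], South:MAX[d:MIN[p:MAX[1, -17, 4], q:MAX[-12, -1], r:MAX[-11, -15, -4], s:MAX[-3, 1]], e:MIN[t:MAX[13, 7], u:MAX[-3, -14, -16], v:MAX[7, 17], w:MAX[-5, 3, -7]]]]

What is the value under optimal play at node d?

-4

p (MAX): max(1, -17, 4) = 4
q (MAX): max(-12, -1) = -1
r (MAX): max(-11, -15, -4) = -4
s (MAX): max(-3, 1) = 1
d (MIN): min(4, -1, -4, 1) = -4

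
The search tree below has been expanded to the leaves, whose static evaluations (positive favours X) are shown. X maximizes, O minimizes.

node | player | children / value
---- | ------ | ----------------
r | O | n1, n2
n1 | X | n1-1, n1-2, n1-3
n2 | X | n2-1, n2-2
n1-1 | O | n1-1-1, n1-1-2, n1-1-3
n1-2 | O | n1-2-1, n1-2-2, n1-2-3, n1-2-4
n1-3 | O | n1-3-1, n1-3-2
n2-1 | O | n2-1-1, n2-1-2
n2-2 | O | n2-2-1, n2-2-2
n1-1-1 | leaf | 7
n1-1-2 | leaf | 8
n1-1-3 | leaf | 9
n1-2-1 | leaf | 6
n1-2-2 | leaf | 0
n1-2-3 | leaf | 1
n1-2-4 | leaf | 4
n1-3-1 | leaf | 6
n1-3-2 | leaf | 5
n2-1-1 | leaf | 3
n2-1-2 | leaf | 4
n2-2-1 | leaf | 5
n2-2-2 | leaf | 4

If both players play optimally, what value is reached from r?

4

n1-1 (O): min(7, 8, 9) = 7
n1-2 (O): min(6, 0, 1, 4) = 0
n1-3 (O): min(6, 5) = 5
n1 (X): max(7, 0, 5) = 7
n2-1 (O): min(3, 4) = 3
n2-2 (O): min(5, 4) = 4
n2 (X): max(3, 4) = 4
r (O): min(7, 4) = 4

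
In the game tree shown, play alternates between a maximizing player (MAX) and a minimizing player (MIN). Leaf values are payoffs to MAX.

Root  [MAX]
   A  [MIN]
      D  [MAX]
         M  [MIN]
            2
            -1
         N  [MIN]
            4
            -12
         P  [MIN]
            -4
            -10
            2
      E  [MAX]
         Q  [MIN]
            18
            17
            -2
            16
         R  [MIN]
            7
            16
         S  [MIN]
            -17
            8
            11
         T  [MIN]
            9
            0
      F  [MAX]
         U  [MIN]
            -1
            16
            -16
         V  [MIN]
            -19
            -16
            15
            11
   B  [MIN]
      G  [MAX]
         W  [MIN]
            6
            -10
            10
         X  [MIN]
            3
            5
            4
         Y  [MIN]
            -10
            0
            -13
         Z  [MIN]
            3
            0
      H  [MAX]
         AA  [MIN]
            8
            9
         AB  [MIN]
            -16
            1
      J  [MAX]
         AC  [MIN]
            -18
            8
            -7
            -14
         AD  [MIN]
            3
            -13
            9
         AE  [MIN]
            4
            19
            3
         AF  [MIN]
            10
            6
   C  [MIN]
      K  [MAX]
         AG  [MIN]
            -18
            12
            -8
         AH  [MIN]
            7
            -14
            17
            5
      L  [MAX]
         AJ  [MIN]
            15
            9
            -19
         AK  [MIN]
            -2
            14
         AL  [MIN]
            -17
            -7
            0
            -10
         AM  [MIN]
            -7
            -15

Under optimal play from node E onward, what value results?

Q (MIN): min(18, 17, -2, 16) = -2
R (MIN): min(7, 16) = 7
S (MIN): min(-17, 8, 11) = -17
T (MIN): min(9, 0) = 0
E (MAX): max(-2, 7, -17, 0) = 7

7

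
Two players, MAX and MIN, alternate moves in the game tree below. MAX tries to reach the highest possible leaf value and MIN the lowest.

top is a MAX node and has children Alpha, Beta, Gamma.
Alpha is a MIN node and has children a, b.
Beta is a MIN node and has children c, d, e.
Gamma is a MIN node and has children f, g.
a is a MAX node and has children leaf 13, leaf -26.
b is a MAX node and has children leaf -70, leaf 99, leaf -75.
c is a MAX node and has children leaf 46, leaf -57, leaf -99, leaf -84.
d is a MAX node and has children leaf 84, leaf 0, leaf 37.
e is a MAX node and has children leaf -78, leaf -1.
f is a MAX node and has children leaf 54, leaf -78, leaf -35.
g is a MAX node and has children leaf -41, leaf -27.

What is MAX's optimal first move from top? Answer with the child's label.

a (MAX): max(13, -26) = 13
b (MAX): max(-70, 99, -75) = 99
Alpha (MIN): min(13, 99) = 13
c (MAX): max(46, -57, -99, -84) = 46
d (MAX): max(84, 0, 37) = 84
e (MAX): max(-78, -1) = -1
Beta (MIN): min(46, 84, -1) = -1
f (MAX): max(54, -78, -35) = 54
g (MAX): max(-41, -27) = -27
Gamma (MIN): min(54, -27) = -27
top (MAX): max(13, -1, -27) = 13
MAX at top wants the highest of {Alpha=13, Beta=-1, Gamma=-27}, so chooses Alpha.

Alpha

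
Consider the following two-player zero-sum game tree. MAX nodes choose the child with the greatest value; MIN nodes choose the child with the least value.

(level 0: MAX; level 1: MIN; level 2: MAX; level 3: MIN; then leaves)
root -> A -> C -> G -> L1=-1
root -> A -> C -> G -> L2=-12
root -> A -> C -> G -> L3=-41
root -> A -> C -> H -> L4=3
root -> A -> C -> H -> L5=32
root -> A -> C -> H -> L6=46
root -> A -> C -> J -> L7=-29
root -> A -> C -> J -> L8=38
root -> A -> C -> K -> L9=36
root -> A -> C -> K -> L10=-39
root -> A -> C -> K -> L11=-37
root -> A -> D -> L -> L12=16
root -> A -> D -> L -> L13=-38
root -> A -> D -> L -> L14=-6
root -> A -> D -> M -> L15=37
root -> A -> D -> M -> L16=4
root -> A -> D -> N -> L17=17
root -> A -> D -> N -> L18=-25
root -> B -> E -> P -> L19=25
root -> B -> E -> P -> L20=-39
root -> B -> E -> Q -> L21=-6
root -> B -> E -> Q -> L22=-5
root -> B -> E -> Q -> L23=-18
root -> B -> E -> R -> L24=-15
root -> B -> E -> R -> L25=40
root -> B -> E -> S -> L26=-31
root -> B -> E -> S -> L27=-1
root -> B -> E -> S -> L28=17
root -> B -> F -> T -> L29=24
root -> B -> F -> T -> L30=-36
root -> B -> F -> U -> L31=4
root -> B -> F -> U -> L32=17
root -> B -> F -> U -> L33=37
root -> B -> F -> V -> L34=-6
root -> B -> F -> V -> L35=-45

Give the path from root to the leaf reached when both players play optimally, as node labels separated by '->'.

root -> A -> C -> H -> L4

G (MIN): min(-1, -12, -41) = -41
H (MIN): min(3, 32, 46) = 3
J (MIN): min(-29, 38) = -29
K (MIN): min(36, -39, -37) = -39
C (MAX): max(-41, 3, -29, -39) = 3
L (MIN): min(16, -38, -6) = -38
M (MIN): min(37, 4) = 4
N (MIN): min(17, -25) = -25
D (MAX): max(-38, 4, -25) = 4
A (MIN): min(3, 4) = 3
P (MIN): min(25, -39) = -39
Q (MIN): min(-6, -5, -18) = -18
R (MIN): min(-15, 40) = -15
S (MIN): min(-31, -1, 17) = -31
E (MAX): max(-39, -18, -15, -31) = -15
T (MIN): min(24, -36) = -36
U (MIN): min(4, 17, 37) = 4
V (MIN): min(-6, -45) = -45
F (MAX): max(-36, 4, -45) = 4
B (MIN): min(-15, 4) = -15
root (MAX): max(3, -15) = 3
At root, MAX picks A (highest: 3).
At A, MIN picks C (lowest: 3).
At C, MAX picks H (highest: 3).
At H, MIN picks L4 (lowest: 3).
Terminal value 3.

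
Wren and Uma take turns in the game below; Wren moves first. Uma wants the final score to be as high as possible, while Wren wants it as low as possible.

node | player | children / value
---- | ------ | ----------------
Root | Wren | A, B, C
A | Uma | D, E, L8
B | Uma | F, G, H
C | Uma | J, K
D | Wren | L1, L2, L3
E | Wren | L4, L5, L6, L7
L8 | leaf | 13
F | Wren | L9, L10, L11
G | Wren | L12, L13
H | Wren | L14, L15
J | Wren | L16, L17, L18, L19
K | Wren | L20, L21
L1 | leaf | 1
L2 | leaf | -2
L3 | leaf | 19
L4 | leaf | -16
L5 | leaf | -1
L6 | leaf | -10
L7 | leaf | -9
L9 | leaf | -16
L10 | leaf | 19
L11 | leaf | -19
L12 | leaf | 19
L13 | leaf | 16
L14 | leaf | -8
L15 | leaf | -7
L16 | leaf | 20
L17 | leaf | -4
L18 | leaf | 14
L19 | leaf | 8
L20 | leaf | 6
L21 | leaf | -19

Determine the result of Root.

-4

D (Wren): min(1, -2, 19) = -2
E (Wren): min(-16, -1, -10, -9) = -16
A (Uma): max(-2, -16, 13) = 13
F (Wren): min(-16, 19, -19) = -19
G (Wren): min(19, 16) = 16
H (Wren): min(-8, -7) = -8
B (Uma): max(-19, 16, -8) = 16
J (Wren): min(20, -4, 14, 8) = -4
K (Wren): min(6, -19) = -19
C (Uma): max(-4, -19) = -4
Root (Wren): min(13, 16, -4) = -4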